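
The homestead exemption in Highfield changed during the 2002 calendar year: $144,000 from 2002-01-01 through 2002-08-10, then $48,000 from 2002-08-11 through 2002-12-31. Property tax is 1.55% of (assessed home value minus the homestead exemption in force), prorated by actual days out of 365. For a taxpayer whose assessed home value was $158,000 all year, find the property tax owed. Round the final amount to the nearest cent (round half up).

$799.97

2002-01-01 to 2002-08-10: 222 days, exemption $144,000 → ($158,000 − $144,000) × 1.55% × 222/365 = $131.9836
2002-08-11 to 2002-12-31: 143 days, exemption $48,000 → ($158,000 − $48,000) × 1.55% × 143/365 = $667.9863
Total = $799.9699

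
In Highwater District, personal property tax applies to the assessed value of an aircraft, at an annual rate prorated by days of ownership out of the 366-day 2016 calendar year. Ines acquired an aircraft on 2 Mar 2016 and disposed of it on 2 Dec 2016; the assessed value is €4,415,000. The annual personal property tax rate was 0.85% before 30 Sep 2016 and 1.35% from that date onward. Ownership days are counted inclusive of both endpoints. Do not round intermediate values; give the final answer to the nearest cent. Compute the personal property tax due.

2 Mar – 29 Sep 2016: 212 days at 0.85% → €4,415,000 × 0.85% × 212/366 = €21,737.2404
30 Sep – 2 Dec 2016: 64 days at 1.35% → €4,415,000 × 1.35% × 64/366 = €10,422.2951
Total = €32,159.5355

€32,159.54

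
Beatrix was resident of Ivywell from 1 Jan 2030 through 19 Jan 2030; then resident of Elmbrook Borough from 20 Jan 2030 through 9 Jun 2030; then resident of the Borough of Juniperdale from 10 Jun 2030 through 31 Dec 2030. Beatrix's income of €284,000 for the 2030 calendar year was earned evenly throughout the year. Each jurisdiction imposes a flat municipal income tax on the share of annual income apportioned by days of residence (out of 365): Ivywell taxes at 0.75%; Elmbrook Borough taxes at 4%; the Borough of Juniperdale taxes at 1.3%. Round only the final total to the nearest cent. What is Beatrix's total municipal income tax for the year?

Ivywell, 1 Jan – 19 Jan 2030: 19 days → €284,000 × 0.75% × 19/365 = €110.8767
Elmbrook Borough, 20 Jan – 9 Jun 2030: 141 days → €284,000 × 4% × 141/365 = €4,388.3836
The Borough of Juniperdale, 10 Jun – 31 Dec 2030: 205 days → €284,000 × 1.3% × 205/365 = €2,073.5890
Total = €6,572.8493

€6,572.85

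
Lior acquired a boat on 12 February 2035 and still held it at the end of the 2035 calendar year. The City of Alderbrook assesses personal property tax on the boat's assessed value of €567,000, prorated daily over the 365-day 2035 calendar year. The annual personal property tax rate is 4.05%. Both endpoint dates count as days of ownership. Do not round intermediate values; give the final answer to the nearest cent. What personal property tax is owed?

€20,321.12

Days held (12 February – 31 December 2035): 323 out of 365
Tax = €567,000 × 4.05% × 323/365 = €20,321.1247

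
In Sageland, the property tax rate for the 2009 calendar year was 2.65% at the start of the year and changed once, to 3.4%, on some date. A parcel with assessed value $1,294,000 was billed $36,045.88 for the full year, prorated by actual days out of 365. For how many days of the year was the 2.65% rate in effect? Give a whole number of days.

299 days

Let d = days at the first rate; then 365 − d days at the second rate.
$1,294,000 × [2.65%·d + 3.4%·(365−d)] / 365 = $36,045.88
Solving gives d = 299, so the new rate took effect on 27 October 2009.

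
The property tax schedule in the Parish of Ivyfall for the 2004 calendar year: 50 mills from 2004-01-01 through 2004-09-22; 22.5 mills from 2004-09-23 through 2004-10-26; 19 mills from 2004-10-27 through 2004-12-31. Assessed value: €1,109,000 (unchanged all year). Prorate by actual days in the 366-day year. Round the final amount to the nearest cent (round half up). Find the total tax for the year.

2004-01-01 to 2004-09-22: 266 days at 50 mills → €1,109,000 × 5% × 266/366 = €40,299.7268
2004-09-23 to 2004-10-26: 34 days at 22.5 mills → €1,109,000 × 2.25% × 34/366 = €2,317.9918
2004-10-27 to 2004-12-31: 66 days at 19 mills → €1,109,000 × 1.9% × 66/366 = €3,799.6885
Total = €46,417.4071

€46,417.41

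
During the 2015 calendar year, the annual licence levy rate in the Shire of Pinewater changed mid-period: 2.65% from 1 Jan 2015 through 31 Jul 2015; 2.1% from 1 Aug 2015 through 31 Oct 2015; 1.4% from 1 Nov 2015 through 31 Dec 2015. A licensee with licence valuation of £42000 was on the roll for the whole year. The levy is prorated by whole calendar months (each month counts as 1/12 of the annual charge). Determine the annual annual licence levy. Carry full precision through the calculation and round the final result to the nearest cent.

1 Jan – 31 Jul 2015: 7 months at 2.65% → £42000 × 2.65% × 7/12 = £649.2500
1 Aug – 31 Oct 2015: 3 months at 2.1% → £42000 × 2.1% × 3/12 = £220.5000
1 Nov – 31 Dec 2015: 2 months at 1.4% → £42000 × 1.4% × 2/12 = £98.0000
Total = £967.7500

£967.75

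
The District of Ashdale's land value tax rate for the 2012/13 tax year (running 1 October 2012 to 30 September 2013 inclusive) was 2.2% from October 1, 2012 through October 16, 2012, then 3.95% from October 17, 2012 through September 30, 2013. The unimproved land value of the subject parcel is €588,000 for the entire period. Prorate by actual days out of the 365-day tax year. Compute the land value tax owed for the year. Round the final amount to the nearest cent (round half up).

October 1 – October 16, 2012: 16 days at 2.2% → €588,000 × 2.2% × 16/365 = €567.0575
October 17, 2012 – September 30, 2013: 349 days at 3.95% → €588,000 × 3.95% × 349/365 = €22,207.8740
Total = €22,774.9315

€22,774.93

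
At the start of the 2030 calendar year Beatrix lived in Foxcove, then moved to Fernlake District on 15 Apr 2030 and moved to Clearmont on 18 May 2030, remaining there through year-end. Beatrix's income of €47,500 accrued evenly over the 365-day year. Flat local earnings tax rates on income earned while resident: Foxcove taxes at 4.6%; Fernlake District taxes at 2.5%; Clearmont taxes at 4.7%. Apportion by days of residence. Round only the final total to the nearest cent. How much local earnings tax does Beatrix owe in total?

Foxcove, 1 Jan – 14 Apr 2030: 104 days → €47,500 × 4.6% × 104/365 = €622.5753
Fernlake District, 15 Apr – 17 May 2030: 33 days → €47,500 × 2.5% × 33/365 = €107.3630
Clearmont, 18 May – 31 Dec 2030: 228 days → €47,500 × 4.7% × 228/365 = €1,394.5479
Total = €2,124.4863

€2,124.49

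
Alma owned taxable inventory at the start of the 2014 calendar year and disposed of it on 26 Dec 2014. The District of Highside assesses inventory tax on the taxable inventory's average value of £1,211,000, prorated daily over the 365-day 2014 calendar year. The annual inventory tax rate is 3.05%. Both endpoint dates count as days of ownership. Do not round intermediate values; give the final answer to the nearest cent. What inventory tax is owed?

£36,429.53

Days held (1 Jan – 26 Dec 2014): 360 out of 365
Tax = £1,211,000 × 3.05% × 360/365 = £36,429.5342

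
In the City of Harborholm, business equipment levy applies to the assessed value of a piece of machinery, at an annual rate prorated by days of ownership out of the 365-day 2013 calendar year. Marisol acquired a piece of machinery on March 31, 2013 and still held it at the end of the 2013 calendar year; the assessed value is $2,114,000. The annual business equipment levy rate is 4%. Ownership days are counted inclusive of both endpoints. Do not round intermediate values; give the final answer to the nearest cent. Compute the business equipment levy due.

$63,941.26

Days held (March 31 – December 31, 2013): 276 out of 365
Tax = $2,114,000 × 4% × 276/365 = $63,941.2603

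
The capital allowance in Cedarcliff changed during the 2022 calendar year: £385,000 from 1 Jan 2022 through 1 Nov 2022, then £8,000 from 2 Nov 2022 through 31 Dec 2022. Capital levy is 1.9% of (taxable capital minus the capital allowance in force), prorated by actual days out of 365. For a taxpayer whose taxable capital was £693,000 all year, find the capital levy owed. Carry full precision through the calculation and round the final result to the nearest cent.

1 Jan – 1 Nov 2022: 305 days, exemption £385,000 → (£693,000 − £385,000) × 1.9% × 305/365 = £4,890.0274
2 Nov – 31 Dec 2022: 60 days, exemption £8,000 → (£693,000 − £8,000) × 1.9% × 60/365 = £2,139.4521
Total = £7,029.4795

£7,029.48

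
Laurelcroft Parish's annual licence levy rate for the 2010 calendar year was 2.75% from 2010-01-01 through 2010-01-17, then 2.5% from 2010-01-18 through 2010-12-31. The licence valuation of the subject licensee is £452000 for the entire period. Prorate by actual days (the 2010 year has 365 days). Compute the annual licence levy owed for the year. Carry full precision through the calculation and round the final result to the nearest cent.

£11352.63

2010-01-01 to 2010-01-17: 17 days at 2.75% → £452000 × 2.75% × 17/365 = £578.9315
2010-01-18 to 2010-12-31: 348 days at 2.5% → £452000 × 2.5% × 348/365 = £10773.6986
Total = £11352.6301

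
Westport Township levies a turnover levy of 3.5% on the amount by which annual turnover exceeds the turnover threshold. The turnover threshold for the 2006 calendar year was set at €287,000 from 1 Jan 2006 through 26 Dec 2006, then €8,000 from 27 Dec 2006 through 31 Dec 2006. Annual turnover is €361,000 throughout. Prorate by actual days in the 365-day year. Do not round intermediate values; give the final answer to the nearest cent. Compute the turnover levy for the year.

1 Jan – 26 Dec 2006: 360 days, exemption €287,000 → (€361,000 − €287,000) × 3.5% × 360/365 = €2,554.5205
27 Dec – 31 Dec 2006: 5 days, exemption €8,000 → (€361,000 − €8,000) × 3.5% × 5/365 = €169.2466
Total = €2,723.7671

€2,723.77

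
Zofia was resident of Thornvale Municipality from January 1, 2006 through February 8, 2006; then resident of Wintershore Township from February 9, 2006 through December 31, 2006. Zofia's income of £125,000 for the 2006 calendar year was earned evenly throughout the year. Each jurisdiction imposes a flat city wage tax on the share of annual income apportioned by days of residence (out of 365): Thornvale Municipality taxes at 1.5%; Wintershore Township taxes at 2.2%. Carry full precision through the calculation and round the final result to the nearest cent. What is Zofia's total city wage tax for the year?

£2,656.51

Thornvale Municipality, January 1 – February 8, 2006: 39 days → £125,000 × 1.5% × 39/365 = £200.3425
Wintershore Township, February 9 – December 31, 2006: 326 days → £125,000 × 2.2% × 326/365 = £2,456.1644
Total = £2,656.5068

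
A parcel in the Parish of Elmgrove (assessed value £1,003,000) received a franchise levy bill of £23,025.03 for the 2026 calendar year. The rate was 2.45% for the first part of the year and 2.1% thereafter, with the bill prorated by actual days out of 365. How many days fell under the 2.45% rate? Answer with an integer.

Let d = days at the first rate; then 365 − d days at the second rate.
£1,003,000 × [2.45%·d + 2.1%·(365−d)] / 365 = £23,025.03
Solving gives d = 204, so the new rate took effect on 24 Jul 2026.

204 days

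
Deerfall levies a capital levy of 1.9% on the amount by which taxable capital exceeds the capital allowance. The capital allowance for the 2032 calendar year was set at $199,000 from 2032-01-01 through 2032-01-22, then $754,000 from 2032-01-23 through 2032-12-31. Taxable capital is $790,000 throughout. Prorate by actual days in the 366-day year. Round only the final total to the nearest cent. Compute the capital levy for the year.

$1,317.85

2032-01-01 to 2032-01-22: 22 days, exemption $199,000 → ($790,000 − $199,000) × 1.9% × 22/366 = $674.9672
2032-01-23 to 2032-12-31: 344 days, exemption $754,000 → ($790,000 − $754,000) × 1.9% × 344/366 = $642.8852
Total = $1,317.8525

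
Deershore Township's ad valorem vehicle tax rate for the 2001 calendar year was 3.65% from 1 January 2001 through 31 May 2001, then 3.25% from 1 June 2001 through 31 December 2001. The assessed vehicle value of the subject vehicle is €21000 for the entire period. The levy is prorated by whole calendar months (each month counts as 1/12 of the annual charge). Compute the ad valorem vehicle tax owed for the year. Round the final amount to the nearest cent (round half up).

1 January – 31 May 2001: 5 months at 3.65% → €21000 × 3.65% × 5/12 = €319.3750
1 June – 31 December 2001: 7 months at 3.25% → €21000 × 3.25% × 7/12 = €398.1250
Total = €717.5000

€717.50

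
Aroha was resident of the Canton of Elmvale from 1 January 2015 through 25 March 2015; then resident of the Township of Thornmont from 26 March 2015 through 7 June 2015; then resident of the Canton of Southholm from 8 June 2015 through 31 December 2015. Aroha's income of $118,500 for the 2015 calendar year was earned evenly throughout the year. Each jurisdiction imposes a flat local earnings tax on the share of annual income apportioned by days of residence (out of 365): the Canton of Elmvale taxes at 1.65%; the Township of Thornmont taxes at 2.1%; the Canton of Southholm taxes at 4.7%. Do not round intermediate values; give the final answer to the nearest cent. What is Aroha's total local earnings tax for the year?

The Canton of Elmvale, 1 January – 25 March 2015: 84 days → $118,500 × 1.65% × 84/365 = $449.9753
The Township of Thornmont, 26 March – 7 June 2015: 74 days → $118,500 × 2.1% × 74/365 = $504.5178
The Canton of Southholm, 8 June – 31 December 2015: 207 days → $118,500 × 4.7% × 207/365 = $3,158.5932
Total = $4,113.0863

$4,113.09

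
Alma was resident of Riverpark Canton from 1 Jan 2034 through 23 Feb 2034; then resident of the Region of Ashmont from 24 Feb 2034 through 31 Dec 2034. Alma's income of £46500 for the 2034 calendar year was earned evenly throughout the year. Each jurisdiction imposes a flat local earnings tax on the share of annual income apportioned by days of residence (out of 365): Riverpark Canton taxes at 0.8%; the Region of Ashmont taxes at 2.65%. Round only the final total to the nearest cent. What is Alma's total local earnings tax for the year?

£1104.98

Riverpark Canton, 1 Jan – 23 Feb 2034: 54 days → £46500 × 0.8% × 54/365 = £55.0356
The Region of Ashmont, 24 Feb – 31 Dec 2034: 311 days → £46500 × 2.65% × 311/365 = £1049.9445
Total = £1104.9801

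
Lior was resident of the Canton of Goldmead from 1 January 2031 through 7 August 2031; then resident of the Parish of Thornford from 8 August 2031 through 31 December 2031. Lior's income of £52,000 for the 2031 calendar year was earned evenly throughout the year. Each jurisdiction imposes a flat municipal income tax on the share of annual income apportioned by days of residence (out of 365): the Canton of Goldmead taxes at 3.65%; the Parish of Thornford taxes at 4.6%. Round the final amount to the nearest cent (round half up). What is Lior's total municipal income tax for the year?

£2,095.60

The Canton of Goldmead, 1 January – 7 August 2031: 219 days → £52,000 × 3.65% × 219/365 = £1,138.8000
The Parish of Thornford, 8 August – 31 December 2031: 146 days → £52,000 × 4.6% × 146/365 = £956.8000
Total = £2,095.6000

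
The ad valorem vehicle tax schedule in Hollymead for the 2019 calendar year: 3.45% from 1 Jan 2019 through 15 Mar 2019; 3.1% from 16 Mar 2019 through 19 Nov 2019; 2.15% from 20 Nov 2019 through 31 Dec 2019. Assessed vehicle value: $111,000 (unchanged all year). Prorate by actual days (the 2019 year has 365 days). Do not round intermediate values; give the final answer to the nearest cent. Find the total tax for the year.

$3,398.42

1 Jan – 15 Mar 2019: 74 days at 3.45% → $111,000 × 3.45% × 74/365 = $776.3918
16 Mar – 19 Nov 2019: 249 days at 3.1% → $111,000 × 3.1% × 249/365 = $2,347.4219
20 Nov – 31 Dec 2019: 42 days at 2.15% → $111,000 × 2.15% × 42/365 = $274.6110
Total = $3,398.4247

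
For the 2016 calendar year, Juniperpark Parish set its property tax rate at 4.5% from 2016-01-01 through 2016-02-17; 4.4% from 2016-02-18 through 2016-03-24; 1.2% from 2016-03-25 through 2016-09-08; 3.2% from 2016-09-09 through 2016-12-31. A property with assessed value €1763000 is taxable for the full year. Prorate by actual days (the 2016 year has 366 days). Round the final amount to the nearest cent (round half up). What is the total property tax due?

€45317.77

2016-01-01 to 2016-02-17: 48 days at 4.5% → €1763000 × 4.5% × 48/366 = €10404.5902
2016-02-18 to 2016-03-24: 36 days at 4.4% → €1763000 × 4.4% × 36/366 = €7630.0328
2016-03-25 to 2016-09-08: 168 days at 1.2% → €1763000 × 1.2% × 168/366 = €9710.9508
2016-09-09 to 2016-12-31: 114 days at 3.2% → €1763000 × 3.2% × 114/366 = €17572.1967
Total = €45317.7705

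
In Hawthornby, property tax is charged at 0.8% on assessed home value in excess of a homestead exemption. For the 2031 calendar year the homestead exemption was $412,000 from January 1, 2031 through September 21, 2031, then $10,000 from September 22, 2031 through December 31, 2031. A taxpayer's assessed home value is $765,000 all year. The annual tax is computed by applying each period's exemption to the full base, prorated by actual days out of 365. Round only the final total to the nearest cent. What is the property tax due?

January 1 – September 21, 2031: 264 days, exemption $412,000 → ($765,000 − $412,000) × 0.8% × 264/365 = $2,042.5644
September 22 – December 31, 2031: 101 days, exemption $10,000 → ($765,000 − $10,000) × 0.8% × 101/365 = $1,671.3425
Total = $3,713.9068

$3,713.91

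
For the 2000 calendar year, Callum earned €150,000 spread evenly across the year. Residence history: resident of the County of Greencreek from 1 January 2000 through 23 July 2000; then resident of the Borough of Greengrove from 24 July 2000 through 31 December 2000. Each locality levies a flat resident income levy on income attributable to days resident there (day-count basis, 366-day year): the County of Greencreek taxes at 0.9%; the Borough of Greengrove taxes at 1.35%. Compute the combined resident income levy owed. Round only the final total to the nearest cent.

The County of Greencreek, 1 January – 23 July 2000: 205 days → €150,000 × 0.9% × 205/366 = €756.1475
The Borough of Greengrove, 24 July – 31 December 2000: 161 days → €150,000 × 1.35% × 161/366 = €890.7787
Total = €1,646.9262

€1,646.93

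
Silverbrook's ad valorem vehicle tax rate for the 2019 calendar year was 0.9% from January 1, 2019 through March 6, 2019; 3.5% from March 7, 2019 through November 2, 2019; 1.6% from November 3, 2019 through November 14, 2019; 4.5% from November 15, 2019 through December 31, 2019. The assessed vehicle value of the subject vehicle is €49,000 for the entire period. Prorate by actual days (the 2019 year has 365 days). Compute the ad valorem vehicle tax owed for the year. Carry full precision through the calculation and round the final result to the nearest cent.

January 1 – March 6, 2019: 65 days at 0.9% → €49,000 × 0.9% × 65/365 = €78.5342
March 7 – November 2, 2019: 241 days at 3.5% → €49,000 × 3.5% × 241/365 = €1,132.3699
November 3 – November 14, 2019: 12 days at 1.6% → €49,000 × 1.6% × 12/365 = €25.7753
November 15 – December 31, 2019: 47 days at 4.5% → €49,000 × 4.5% × 47/365 = €283.9315
Total = €1,520.6110

€1,520.61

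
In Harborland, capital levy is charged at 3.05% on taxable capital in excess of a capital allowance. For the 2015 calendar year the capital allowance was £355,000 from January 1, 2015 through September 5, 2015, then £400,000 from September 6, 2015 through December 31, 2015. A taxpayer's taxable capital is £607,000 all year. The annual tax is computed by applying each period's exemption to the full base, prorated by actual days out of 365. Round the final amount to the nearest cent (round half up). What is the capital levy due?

£7,246.05

January 1 – September 5, 2015: 248 days, exemption £355,000 → (£607,000 − £355,000) × 3.05% × 248/365 = £5,222.2685
September 6 – December 31, 2015: 117 days, exemption £400,000 → (£607,000 − £400,000) × 3.05% × 117/365 = £2,023.7795
Total = £7,246.0479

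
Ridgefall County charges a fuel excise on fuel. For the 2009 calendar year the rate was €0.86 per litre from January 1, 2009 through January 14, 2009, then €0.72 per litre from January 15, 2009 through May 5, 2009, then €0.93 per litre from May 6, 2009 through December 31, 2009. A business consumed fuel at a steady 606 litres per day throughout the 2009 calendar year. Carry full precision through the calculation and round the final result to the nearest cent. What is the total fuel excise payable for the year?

€190,986.96

January 1 – January 14, 2009: 14 days × 606 litres/day = 8,484 litres at €0.86/litre → €7,296.24
January 15 – May 5, 2009: 111 days × 606 litres/day = 67,266 litres at €0.72/litre → €48,431.52
May 6 – December 31, 2009: 240 days × 606 litres/day = 145,440 litres at €0.93/litre → €135,259.20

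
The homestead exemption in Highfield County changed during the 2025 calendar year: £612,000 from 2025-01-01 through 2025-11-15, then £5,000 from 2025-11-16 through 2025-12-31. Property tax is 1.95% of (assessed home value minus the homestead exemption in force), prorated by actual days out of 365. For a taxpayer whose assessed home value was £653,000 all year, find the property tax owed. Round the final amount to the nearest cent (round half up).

£2,291.22

2025-01-01 to 2025-11-15: 319 days, exemption £612,000 → (£653,000 − £612,000) × 1.95% × 319/365 = £698.7411
2025-11-16 to 2025-12-31: 46 days, exemption £5,000 → (£653,000 − £5,000) × 1.95% × 46/365 = £1,592.4822
Total = £2,291.2233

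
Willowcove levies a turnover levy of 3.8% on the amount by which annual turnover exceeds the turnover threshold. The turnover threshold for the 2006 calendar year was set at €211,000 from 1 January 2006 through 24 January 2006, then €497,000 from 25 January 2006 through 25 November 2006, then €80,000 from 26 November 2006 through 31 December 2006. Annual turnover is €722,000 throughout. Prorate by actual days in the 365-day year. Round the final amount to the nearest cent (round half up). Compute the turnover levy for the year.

€10,827.50

1 January – 24 January 2006: 24 days, exemption €211,000 → (€722,000 − €211,000) × 3.8% × 24/365 = €1,276.8000
25 January – 25 November 2006: 305 days, exemption €497,000 → (€722,000 − €497,000) × 3.8% × 305/365 = €7,144.5205
26 November – 31 December 2006: 36 days, exemption €80,000 → (€722,000 − €80,000) × 3.8% × 36/365 = €2,406.1808
Total = €10,827.5014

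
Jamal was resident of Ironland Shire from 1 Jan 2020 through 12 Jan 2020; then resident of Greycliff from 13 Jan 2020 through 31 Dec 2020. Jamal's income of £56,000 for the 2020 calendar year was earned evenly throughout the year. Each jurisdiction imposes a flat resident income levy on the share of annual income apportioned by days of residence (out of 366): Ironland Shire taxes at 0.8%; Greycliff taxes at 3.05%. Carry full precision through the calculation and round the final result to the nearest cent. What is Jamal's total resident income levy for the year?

Ironland Shire, 1 Jan – 12 Jan 2020: 12 days → £56,000 × 0.8% × 12/366 = £14.6885
Greycliff, 13 Jan – 31 Dec 2020: 354 days → £56,000 × 3.05% × 354/366 = £1,652.0000
Total = £1,666.6885

£1,666.69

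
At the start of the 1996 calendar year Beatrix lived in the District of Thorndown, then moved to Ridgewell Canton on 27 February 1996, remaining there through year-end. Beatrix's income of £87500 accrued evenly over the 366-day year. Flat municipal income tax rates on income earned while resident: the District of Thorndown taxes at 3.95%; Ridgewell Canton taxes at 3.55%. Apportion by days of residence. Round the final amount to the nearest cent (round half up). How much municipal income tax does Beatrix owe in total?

£3160.76

The District of Thorndown, 1 January – 26 February 1996: 57 days → £87500 × 3.95% × 57/366 = £538.2684
Ridgewell Canton, 27 February – 31 December 1996: 309 days → £87500 × 3.55% × 309/366 = £2622.4898
Total = £3160.7582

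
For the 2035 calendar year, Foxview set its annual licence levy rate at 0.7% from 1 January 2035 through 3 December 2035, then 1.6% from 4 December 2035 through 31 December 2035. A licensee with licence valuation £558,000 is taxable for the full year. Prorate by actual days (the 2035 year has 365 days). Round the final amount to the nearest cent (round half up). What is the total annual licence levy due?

1 January – 3 December 2035: 337 days at 0.7% → £558,000 × 0.7% × 337/365 = £3,606.3616
4 December – 31 December 2035: 28 days at 1.6% → £558,000 × 1.6% × 28/365 = £684.8877
Total = £4,291.2493

£4,291.25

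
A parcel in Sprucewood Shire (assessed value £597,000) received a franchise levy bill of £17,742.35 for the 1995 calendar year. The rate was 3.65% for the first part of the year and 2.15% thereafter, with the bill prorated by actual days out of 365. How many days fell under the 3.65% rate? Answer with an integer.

200 days

Let d = days at the first rate; then 365 − d days at the second rate.
£597,000 × [3.65%·d + 2.15%·(365−d)] / 365 = £17,742.35
Solving gives d = 200, so the new rate took effect on July 20, 1995.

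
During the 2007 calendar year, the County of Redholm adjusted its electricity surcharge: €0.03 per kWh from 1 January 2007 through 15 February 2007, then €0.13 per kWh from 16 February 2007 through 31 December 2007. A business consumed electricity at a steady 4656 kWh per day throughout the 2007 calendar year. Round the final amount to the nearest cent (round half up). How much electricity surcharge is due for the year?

€199,509.60

1 January – 15 February 2007: 46 days × 4656 kWh/day = 214,176 kWh at €0.03/kWh → €6,425.28
16 February – 31 December 2007: 319 days × 4656 kWh/day = 1,485,264 kWh at €0.13/kWh → €193,084.32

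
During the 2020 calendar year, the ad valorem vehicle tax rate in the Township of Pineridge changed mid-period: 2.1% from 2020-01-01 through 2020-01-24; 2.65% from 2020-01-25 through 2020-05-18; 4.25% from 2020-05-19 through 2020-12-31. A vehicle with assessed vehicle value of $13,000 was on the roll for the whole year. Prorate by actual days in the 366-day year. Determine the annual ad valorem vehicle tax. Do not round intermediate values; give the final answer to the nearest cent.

2020-01-01 to 2020-01-24: 24 days at 2.1% → $13,000 × 2.1% × 24/366 = $17.9016
2020-01-25 to 2020-05-18: 115 days at 2.65% → $13,000 × 2.65% × 115/366 = $108.2445
2020-05-19 to 2020-12-31: 227 days at 4.25% → $13,000 × 4.25% × 227/366 = $342.6708
Total = $468.8169

$468.82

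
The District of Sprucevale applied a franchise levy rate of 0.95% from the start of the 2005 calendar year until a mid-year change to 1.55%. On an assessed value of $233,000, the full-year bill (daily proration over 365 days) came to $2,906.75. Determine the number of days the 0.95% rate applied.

Let d = days at the first rate; then 365 − d days at the second rate.
$233,000 × [0.95%·d + 1.55%·(365−d)] / 365 = $2,906.75
Solving gives d = 184, so the new rate took effect on 4 July 2005.

184 days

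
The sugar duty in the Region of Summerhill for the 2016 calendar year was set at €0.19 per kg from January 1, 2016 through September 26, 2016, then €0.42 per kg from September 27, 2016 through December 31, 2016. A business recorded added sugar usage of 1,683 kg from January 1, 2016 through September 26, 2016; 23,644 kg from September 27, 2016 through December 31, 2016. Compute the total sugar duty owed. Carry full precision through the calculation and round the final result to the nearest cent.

€10250.25

January 1 – September 26, 2016: 1,683 kg at €0.19/kg → €319.77
September 27 – December 31, 2016: 23,644 kg at €0.42/kg → €9930.48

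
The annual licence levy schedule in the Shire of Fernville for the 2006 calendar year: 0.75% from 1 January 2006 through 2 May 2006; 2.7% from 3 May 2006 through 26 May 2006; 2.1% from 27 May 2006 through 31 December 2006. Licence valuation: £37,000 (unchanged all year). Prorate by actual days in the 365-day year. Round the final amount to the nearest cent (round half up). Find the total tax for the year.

1 January – 2 May 2006: 122 days at 0.75% → £37,000 × 0.75% × 122/365 = £92.7534
3 May – 26 May 2006: 24 days at 2.7% → £37,000 × 2.7% × 24/365 = £65.6877
27 May – 31 December 2006: 219 days at 2.1% → £37,000 × 2.1% × 219/365 = £466.2000
Total = £624.6411

£624.64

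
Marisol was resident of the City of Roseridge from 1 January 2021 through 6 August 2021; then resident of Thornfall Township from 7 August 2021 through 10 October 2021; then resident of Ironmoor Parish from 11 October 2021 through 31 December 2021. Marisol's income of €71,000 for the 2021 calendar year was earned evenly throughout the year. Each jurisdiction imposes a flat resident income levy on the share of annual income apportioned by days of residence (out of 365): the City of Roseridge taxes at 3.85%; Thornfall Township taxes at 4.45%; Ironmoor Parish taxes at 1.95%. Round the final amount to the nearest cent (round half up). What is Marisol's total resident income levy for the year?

The City of Roseridge, 1 January – 6 August 2021: 218 days → €71,000 × 3.85% × 218/365 = €1,632.6110
Thornfall Township, 7 August – 10 October 2021: 65 days → €71,000 × 4.45% × 65/365 = €562.6507
Ironmoor Parish, 11 October – 31 December 2021: 82 days → €71,000 × 1.95% × 82/365 = €311.0384
Total = €2,506.3000

€2,506.30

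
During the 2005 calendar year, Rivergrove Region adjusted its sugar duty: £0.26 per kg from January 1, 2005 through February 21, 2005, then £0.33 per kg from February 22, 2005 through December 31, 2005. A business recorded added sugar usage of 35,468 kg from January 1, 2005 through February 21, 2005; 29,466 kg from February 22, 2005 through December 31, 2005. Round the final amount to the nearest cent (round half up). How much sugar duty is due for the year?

January 1 – February 21, 2005: 35,468 kg at £0.26/kg → £9,221.68
February 22 – December 31, 2005: 29,466 kg at £0.33/kg → £9,723.78

£18,945.46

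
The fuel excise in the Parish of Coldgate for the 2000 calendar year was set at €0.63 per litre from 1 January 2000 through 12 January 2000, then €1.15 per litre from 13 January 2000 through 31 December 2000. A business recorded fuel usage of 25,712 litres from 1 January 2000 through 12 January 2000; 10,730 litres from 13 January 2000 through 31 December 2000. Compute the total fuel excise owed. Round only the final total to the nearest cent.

1 January – 12 January 2000: 25,712 litres at €0.63/litre → €16,198.56
13 January – 31 December 2000: 10,730 litres at €1.15/litre → €12,339.50

€28,538.06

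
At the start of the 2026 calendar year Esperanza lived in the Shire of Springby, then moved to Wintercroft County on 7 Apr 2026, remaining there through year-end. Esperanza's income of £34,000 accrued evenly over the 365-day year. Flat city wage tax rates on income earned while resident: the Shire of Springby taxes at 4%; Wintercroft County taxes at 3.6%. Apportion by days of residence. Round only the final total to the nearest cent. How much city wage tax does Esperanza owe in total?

The Shire of Springby, 1 Jan – 6 Apr 2026: 96 days → £34,000 × 4% × 96/365 = £357.6986
Wintercroft County, 7 Apr – 31 Dec 2026: 269 days → £34,000 × 3.6% × 269/365 = £902.0712
Total = £1,259.7699

£1,259.77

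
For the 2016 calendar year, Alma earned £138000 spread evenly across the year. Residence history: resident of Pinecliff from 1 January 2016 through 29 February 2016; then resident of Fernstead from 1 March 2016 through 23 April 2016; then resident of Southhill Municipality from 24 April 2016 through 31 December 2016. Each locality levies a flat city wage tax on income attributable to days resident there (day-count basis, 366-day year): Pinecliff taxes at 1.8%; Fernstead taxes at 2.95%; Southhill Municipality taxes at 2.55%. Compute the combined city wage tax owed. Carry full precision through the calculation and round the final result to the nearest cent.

Pinecliff, 1 January – 29 February 2016: 60 days → £138000 × 1.8% × 60/366 = £407.2131
Fernstead, 1 March – 23 April 2016: 54 days → £138000 × 2.95% × 54/366 = £600.6393
Southhill Municipality, 24 April – 31 December 2016: 252 days → £138000 × 2.55% × 252/366 = £2422.9180
Total = £3430.7705

£3430.77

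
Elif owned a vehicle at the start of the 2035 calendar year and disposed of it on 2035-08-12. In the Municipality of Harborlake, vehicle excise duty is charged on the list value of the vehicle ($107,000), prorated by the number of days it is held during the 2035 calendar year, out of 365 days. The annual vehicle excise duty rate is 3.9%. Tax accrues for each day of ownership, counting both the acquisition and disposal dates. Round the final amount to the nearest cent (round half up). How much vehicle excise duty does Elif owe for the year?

$2,560.96

Days held (2035-01-01 to 2035-08-12): 224 out of 365
Tax = $107,000 × 3.9% × 224/365 = $2,560.9644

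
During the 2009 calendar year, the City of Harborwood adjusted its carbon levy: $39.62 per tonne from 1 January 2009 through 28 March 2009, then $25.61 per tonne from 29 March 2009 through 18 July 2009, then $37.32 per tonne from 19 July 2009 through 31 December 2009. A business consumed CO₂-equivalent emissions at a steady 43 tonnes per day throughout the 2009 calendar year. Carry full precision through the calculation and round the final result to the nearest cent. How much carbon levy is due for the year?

1 January – 28 March 2009: 87 days × 43 tonnes/day = 3,741 tonnes at $39.62/tonne → $148218.42
29 March – 18 July 2009: 112 days × 43 tonnes/day = 4,816 tonnes at $25.61/tonne → $123337.76
19 July – 31 December 2009: 166 days × 43 tonnes/day = 7,138 tonnes at $37.32/tonne → $266390.16

$537946.34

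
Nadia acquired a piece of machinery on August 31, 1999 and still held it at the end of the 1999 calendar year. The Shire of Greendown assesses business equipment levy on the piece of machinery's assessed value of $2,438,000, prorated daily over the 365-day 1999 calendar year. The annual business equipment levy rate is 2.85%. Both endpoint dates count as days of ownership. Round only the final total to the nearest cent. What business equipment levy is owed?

Days held (August 31 – December 31, 1999): 123 out of 365
Tax = $2,438,000 × 2.85% × 123/365 = $23,414.8192

$23,414.82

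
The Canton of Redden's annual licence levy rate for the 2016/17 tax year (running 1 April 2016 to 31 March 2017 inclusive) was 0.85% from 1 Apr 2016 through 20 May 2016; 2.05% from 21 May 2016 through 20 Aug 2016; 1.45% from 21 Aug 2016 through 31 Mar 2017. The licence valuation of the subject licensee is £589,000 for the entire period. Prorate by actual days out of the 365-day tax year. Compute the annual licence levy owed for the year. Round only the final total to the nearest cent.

1 Apr – 20 May 2016: 50 days at 0.85% → £589,000 × 0.85% × 50/365 = £685.8219
21 May – 20 Aug 2016: 92 days at 2.05% → £589,000 × 2.05% × 92/365 = £3,043.4356
21 Aug 2016 – 31 Mar 2017: 223 days at 1.45% → £589,000 × 1.45% × 223/365 = £5,217.8945
Total = £8,947.1521

£8,947.15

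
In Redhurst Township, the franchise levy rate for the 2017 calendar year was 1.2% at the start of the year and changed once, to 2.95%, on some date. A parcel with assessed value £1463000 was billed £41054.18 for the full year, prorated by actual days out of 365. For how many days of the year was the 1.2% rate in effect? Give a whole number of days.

Let d = days at the first rate; then 365 − d days at the second rate.
£1463000 × [1.2%·d + 2.95%·(365−d)] / 365 = £41054.18
Solving gives d = 30, so the new rate took effect on 31 January 2017.

30 days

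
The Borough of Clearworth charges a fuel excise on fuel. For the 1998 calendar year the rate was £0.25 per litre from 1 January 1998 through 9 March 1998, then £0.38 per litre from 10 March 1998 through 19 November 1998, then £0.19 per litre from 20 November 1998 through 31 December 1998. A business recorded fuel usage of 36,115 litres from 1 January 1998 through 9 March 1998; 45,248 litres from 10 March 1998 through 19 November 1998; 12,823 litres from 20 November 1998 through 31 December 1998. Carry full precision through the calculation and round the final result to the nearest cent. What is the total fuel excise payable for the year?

1 January – 9 March 1998: 36,115 litres at £0.25/litre → £9,028.75
10 March – 19 November 1998: 45,248 litres at £0.38/litre → £17,194.24
20 November – 31 December 1998: 12,823 litres at £0.19/litre → £2,436.37

£28,659.36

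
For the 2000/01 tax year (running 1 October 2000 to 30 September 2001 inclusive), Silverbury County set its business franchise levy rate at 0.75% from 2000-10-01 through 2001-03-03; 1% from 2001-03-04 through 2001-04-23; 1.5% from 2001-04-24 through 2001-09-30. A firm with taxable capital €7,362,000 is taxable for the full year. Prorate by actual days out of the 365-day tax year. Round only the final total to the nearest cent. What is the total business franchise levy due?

2000-10-01 to 2001-03-03: 154 days at 0.75% → €7,362,000 × 0.75% × 154/365 = €23,296.1918
2001-03-04 to 2001-04-23: 51 days at 1% → €7,362,000 × 1% × 51/365 = €10,286.6301
2001-04-24 to 2001-09-30: 160 days at 1.5% → €7,362,000 × 1.5% × 160/365 = €48,407.6712
Total = €81,990.4932

€81,990.49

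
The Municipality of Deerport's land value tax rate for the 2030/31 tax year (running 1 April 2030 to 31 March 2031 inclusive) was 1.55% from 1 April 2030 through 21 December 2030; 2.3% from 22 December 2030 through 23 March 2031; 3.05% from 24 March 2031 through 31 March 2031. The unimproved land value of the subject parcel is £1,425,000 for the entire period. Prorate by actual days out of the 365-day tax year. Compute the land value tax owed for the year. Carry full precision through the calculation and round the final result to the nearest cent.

1 April – 21 December 2030: 265 days at 1.55% → £1,425,000 × 1.55% × 265/365 = £16,036.1301
22 December 2030 – 23 March 2031: 92 days at 2.3% → £1,425,000 × 2.3% × 92/365 = £8,261.0959
24 March – 31 March 2031: 8 days at 3.05% → £1,425,000 × 3.05% × 8/365 = £952.6027
Total = £25,249.8288

£25,249.83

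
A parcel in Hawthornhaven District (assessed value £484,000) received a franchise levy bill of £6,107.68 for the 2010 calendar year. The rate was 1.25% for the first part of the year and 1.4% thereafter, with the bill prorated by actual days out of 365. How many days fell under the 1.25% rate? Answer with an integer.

336 days

Let d = days at the first rate; then 365 − d days at the second rate.
£484,000 × [1.25%·d + 1.4%·(365−d)] / 365 = £6,107.68
Solving gives d = 336, so the new rate took effect on 3 Dec 2010.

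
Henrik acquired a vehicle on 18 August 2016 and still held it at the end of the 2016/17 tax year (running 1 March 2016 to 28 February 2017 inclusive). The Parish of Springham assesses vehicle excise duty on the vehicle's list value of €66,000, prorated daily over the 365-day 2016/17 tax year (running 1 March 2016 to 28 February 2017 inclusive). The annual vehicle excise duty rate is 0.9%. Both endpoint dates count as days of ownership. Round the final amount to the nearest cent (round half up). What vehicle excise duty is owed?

€317.34

Days held (18 August 2016 – 28 February 2017): 195 out of 365
Tax = €66,000 × 0.9% × 195/365 = €317.3425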